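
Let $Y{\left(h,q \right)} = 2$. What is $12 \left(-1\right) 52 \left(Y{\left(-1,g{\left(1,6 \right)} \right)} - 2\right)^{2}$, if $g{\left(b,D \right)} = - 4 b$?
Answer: $0$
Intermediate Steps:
$12 \left(-1\right) 52 \left(Y{\left(-1,g{\left(1,6 \right)} \right)} - 2\right)^{2} = 12 \left(-1\right) 52 \left(2 - 2\right)^{2} = \left(-12\right) 52 \cdot 0^{2} = \left(-624\right) 0 = 0$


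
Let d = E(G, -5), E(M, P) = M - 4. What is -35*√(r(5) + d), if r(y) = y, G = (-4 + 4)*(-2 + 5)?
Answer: -35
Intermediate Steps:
G = 0 (G = 0*3 = 0)
E(M, P) = -4 + M
d = -4 (d = -4 + 0 = -4)
-35*√(r(5) + d) = -35*√(5 - 4) = -35*√1 = -35*1 = -35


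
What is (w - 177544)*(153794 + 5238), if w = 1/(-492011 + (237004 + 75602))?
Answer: -5065532003041272/179405 ≈ -2.8235e+10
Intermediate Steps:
w = -1/179405 (w = 1/(-492011 + 312606) = 1/(-179405) = -1/179405 ≈ -5.5740e-6)
(w - 177544)*(153794 + 5238) = (-1/179405 - 177544)*(153794 + 5238) = -31852281321/179405*159032 = -5065532003041272/179405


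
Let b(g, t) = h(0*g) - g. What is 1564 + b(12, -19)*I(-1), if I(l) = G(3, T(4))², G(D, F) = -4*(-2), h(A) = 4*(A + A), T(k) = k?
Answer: 796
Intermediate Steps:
h(A) = 8*A (h(A) = 4*(2*A) = 8*A)
G(D, F) = 8
b(g, t) = -g (b(g, t) = 8*(0*g) - g = 8*0 - g = 0 - g = -g)
I(l) = 64 (I(l) = 8² = 64)
1564 + b(12, -19)*I(-1) = 1564 - 1*12*64 = 1564 - 12*64 = 1564 - 768 = 796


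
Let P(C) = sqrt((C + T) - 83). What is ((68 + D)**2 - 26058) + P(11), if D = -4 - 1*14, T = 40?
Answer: -23558 + 4*I*sqrt(2) ≈ -23558.0 + 5.6569*I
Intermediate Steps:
D = -18 (D = -4 - 14 = -18)
P(C) = sqrt(-43 + C) (P(C) = sqrt((C + 40) - 83) = sqrt((40 + C) - 83) = sqrt(-43 + C))
((68 + D)**2 - 26058) + P(11) = ((68 - 18)**2 - 26058) + sqrt(-43 + 11) = (50**2 - 26058) + sqrt(-32) = (2500 - 26058) + 4*I*sqrt(2) = -23558 + 4*I*sqrt(2)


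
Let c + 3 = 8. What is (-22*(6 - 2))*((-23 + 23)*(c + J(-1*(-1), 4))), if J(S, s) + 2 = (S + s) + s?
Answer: 0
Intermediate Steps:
c = 5 (c = -3 + 8 = 5)
J(S, s) = -2 + S + 2*s (J(S, s) = -2 + ((S + s) + s) = -2 + (S + 2*s) = -2 + S + 2*s)
(-22*(6 - 2))*((-23 + 23)*(c + J(-1*(-1), 4))) = (-22*(6 - 2))*((-23 + 23)*(5 + (-2 - 1*(-1) + 2*4))) = (-22*4)*(0*(5 + (-2 + 1 + 8))) = (-22*4)*(0*(5 + 7)) = -0*12 = -88*0 = 0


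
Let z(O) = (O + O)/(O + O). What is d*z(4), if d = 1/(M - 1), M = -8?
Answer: -⅑ ≈ -0.11111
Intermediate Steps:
z(O) = 1 (z(O) = (2*O)/((2*O)) = (2*O)*(1/(2*O)) = 1)
d = -⅑ (d = 1/(-8 - 1) = 1/(-9) = -⅑ ≈ -0.11111)
d*z(4) = -⅑*1 = -⅑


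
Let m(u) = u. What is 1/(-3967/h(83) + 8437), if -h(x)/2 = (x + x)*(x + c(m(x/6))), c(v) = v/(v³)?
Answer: 2287292/19298211865 ≈ 0.00011852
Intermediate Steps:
c(v) = v⁻² (c(v) = v/v³ = v⁻²)
h(x) = -4*x*(x + 36/x²) (h(x) = -2*(x + x)*(x + (x/6)⁻²) = -2*2*x*(x + (x*(⅙))⁻²) = -2*2*x*(x + (x/6)⁻²) = -2*2*x*(x + 36/x²) = -4*x*(x + 36/x²))
1/(-3967/h(83) + 8437) = 1/(-3967*83/(4*(-36 - 1*83³)) + 8437) = 1/(-3967*83/(4*(-36 - 1*571787)) + 8437) = 1/(-3967*83/(4*(-36 - 571787)) + 8437) = 1/(-3967/(4*(1/83)*(-571823)) + 8437) = 1/(-3967/(-2287292/83) + 8437) = 1/(-3967*(-83/2287292) + 8437) = 1/(329261/2287292 + 8437) = 1/(19298211865/2287292) = 2287292/19298211865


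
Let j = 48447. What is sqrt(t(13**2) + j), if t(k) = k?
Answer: 2*sqrt(12154) ≈ 220.49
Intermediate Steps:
sqrt(t(13**2) + j) = sqrt(13**2 + 48447) = sqrt(169 + 48447) = sqrt(48616) = 2*sqrt(12154)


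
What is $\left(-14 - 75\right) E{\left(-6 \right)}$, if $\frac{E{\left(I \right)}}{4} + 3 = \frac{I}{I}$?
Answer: $712$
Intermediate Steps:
$E{\left(I \right)} = -8$ ($E{\left(I \right)} = -12 + 4 \frac{I}{I} = -12 + 4 \cdot 1 = -12 + 4 = -8$)
$\left(-14 - 75\right) E{\left(-6 \right)} = \left(-14 - 75\right) \left(-8\right) = \left(-89\right) \left(-8\right) = 712$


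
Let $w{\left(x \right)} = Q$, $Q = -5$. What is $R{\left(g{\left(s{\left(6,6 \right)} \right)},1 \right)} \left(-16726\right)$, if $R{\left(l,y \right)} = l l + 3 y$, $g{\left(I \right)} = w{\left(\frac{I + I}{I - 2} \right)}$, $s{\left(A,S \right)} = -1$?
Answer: $-468328$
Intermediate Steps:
$w{\left(x \right)} = -5$
$g{\left(I \right)} = -5$
$R{\left(l,y \right)} = l^{2} + 3 y$
$R{\left(g{\left(s{\left(6,6 \right)} \right)},1 \right)} \left(-16726\right) = \left(\left(-5\right)^{2} + 3 \cdot 1\right) \left(-16726\right) = \left(25 + 3\right) \left(-16726\right) = 28 \left(-16726\right) = -468328$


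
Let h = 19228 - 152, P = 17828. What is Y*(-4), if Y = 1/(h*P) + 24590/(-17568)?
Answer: 130667774093/23338465434 ≈ 5.5988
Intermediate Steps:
h = 19076
Y = -130667774093/93353861736 (Y = 1/(19076*17828) + 24590/(-17568) = (1/19076)*(1/17828) + 24590*(-1/17568) = 1/340086928 - 12295/8784 = -130667774093/93353861736 ≈ -1.3997)
Y*(-4) = -130667774093/93353861736*(-4) = 130667774093/23338465434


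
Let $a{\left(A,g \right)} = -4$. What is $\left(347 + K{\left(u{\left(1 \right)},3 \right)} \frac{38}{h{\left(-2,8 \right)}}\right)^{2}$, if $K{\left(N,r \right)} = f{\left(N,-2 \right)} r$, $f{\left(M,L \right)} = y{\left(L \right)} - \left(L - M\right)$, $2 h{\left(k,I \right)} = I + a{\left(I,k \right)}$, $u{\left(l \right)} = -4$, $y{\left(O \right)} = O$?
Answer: $14161$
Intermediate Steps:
$h{\left(k,I \right)} = -2 + \frac{I}{2}$ ($h{\left(k,I \right)} = \frac{I - 4}{2} = \frac{-4 + I}{2} = -2 + \frac{I}{2}$)
$f{\left(M,L \right)} = M$ ($f{\left(M,L \right)} = L - \left(L - M\right) = M$)
$K{\left(N,r \right)} = N r$
$\left(347 + K{\left(u{\left(1 \right)},3 \right)} \frac{38}{h{\left(-2,8 \right)}}\right)^{2} = \left(347 + \left(-4\right) 3 \frac{38}{-2 + \frac{1}{2} \cdot 8}\right)^{2} = \left(347 - 12 \frac{38}{-2 + 4}\right)^{2} = \left(347 - 12 \cdot \frac{38}{2}\right)^{2} = \left(347 - 12 \cdot 38 \cdot \frac{1}{2}\right)^{2} = \left(347 - 228\right)^{2} = 119^{2} = 14161$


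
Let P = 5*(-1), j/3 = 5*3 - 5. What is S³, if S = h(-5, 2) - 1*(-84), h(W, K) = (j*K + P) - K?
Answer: 2571353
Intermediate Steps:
j = 30 (j = 3*(5*3 - 5) = 3*(15 - 5) = 3*10 = 30)
P = -5
h(W, K) = -5 + 29*K (h(W, K) = (30*K - 5) - K = (-5 + 30*K) - K = -5 + 29*K)
S = 137 (S = (-5 + 29*2) - 1*(-84) = (-5 + 58) + 84 = 53 + 84 = 137)
S³ = 137³ = 2571353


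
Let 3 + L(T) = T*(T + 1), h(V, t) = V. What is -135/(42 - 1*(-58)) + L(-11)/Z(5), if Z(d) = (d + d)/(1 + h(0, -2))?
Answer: 187/20 ≈ 9.3500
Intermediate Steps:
L(T) = -3 + T*(1 + T) (L(T) = -3 + T*(T + 1) = -3 + T*(1 + T))
Z(d) = 2*d (Z(d) = (d + d)/(1 + 0) = (2*d)/1 = (2*d)*1 = 2*d)
-135/(42 - 1*(-58)) + L(-11)/Z(5) = -135/(42 - 1*(-58)) + (-3 - 11 + (-11)**2)/((2*5)) = -135/(42 + 58) + (-3 - 11 + 121)/10 = -135/100 + 107*(1/10) = -135*1/100 + 107/10 = -27/20 + 107/10 = 187/20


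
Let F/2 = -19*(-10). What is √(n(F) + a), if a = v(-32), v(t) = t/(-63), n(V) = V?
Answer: 2*√41951/21 ≈ 19.507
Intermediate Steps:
F = 380 (F = 2*(-19*(-10)) = 2*190 = 380)
v(t) = -t/63 (v(t) = t*(-1/63) = -t/63)
a = 32/63 (a = -1/63*(-32) = 32/63 ≈ 0.50794)
√(n(F) + a) = √(380 + 32/63) = √(23972/63) = 2*√41951/21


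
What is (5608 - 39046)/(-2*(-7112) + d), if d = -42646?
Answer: 5573/4737 ≈ 1.1765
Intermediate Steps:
(5608 - 39046)/(-2*(-7112) + d) = (5608 - 39046)/(-2*(-7112) - 42646) = -33438/(14224 - 42646) = -33438/(-28422) = -33438*(-1/28422) = 5573/4737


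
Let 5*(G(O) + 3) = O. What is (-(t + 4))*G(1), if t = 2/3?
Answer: 196/15 ≈ 13.067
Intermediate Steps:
t = ⅔ (t = 2*(⅓) = ⅔ ≈ 0.66667)
G(O) = -3 + O/5
(-(t + 4))*G(1) = (-(⅔ + 4))*(-3 + (⅕)*1) = (-1*14/3)*(-3 + ⅕) = -14/3*(-14/5) = 196/15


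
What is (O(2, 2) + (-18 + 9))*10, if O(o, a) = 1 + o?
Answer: -60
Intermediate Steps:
(O(2, 2) + (-18 + 9))*10 = ((1 + 2) + (-18 + 9))*10 = (3 - 9)*10 = -6*10 = -60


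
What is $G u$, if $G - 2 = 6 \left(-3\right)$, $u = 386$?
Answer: $-6176$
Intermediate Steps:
$G = -16$ ($G = 2 + 6 \left(-3\right) = 2 - 18 = -16$)
$G u = \left(-16\right) 386 = -6176$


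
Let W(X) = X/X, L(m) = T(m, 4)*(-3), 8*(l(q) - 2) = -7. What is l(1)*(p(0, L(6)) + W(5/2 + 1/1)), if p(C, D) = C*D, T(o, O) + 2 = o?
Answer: 9/8 ≈ 1.1250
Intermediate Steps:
T(o, O) = -2 + o
l(q) = 9/8 (l(q) = 2 + (1/8)*(-7) = 2 - 7/8 = 9/8)
L(m) = 6 - 3*m (L(m) = (-2 + m)*(-3) = 6 - 3*m)
W(X) = 1
l(1)*(p(0, L(6)) + W(5/2 + 1/1)) = 9*(0*(6 - 3*6) + 1)/8 = 9*(0*(6 - 18) + 1)/8 = 9*(0*(-12) + 1)/8 = 9*(0 + 1)/8 = (9/8)*1 = 9/8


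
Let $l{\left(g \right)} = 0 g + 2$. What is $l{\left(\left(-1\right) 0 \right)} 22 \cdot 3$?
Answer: $132$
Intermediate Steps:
$l{\left(g \right)} = 2$ ($l{\left(g \right)} = 0 + 2 = 2$)
$l{\left(\left(-1\right) 0 \right)} 22 \cdot 3 = 2 \cdot 22 \cdot 3 = 44 \cdot 3 = 132$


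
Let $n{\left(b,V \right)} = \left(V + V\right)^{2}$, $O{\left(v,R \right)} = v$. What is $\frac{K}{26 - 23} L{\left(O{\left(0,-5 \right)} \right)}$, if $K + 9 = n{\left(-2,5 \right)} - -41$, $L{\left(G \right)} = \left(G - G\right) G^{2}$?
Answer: $0$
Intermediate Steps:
$L{\left(G \right)} = 0$ ($L{\left(G \right)} = 0 G^{2} = 0$)
$n{\left(b,V \right)} = 4 V^{2}$ ($n{\left(b,V \right)} = \left(2 V\right)^{2} = 4 V^{2}$)
$K = 132$ ($K = -9 - \left(-41 - 4 \cdot 5^{2}\right) = -9 + \left(4 \cdot 25 + 41\right) = -9 + \left(100 + 41\right) = -9 + 141 = 132$)
$\frac{K}{26 - 23} L{\left(O{\left(0,-5 \right)} \right)} = \frac{132}{26 - 23} \cdot 0 = \frac{132}{3} \cdot 0 = 132 \cdot \frac{1}{3} \cdot 0 = 44 \cdot 0 = 0$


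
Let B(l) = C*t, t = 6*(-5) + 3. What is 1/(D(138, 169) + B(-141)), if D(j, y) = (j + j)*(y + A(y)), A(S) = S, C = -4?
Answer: 1/93396 ≈ 1.0707e-5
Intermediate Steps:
t = -27 (t = -30 + 3 = -27)
D(j, y) = 4*j*y (D(j, y) = (j + j)*(y + y) = (2*j)*(2*y) = 4*j*y)
B(l) = 108 (B(l) = -4*(-27) = 108)
1/(D(138, 169) + B(-141)) = 1/(4*138*169 + 108) = 1/(93288 + 108) = 1/93396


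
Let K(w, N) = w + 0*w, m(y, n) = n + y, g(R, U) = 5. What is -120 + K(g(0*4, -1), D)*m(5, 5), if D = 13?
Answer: -70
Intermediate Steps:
K(w, N) = w (K(w, N) = w + 0 = w)
-120 + K(g(0*4, -1), D)*m(5, 5) = -120 + 5*(5 + 5) = -120 + 5*10 = -120 + 50 = -70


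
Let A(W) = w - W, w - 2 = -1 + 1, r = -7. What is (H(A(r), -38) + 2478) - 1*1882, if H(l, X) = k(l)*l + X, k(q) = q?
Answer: 639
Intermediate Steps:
w = 2 (w = 2 + (-1 + 1) = 2 + 0 = 2)
A(W) = 2 - W
H(l, X) = X + l**2 (H(l, X) = l*l + X = l**2 + X = X + l**2)
(H(A(r), -38) + 2478) - 1*1882 = ((-38 + (2 - 1*(-7))**2) + 2478) - 1*1882 = ((-38 + (2 + 7)**2) + 2478) - 1882 = ((-38 + 9**2) + 2478) - 1882 = ((-38 + 81) + 2478) - 1882 = (43 + 2478) - 1882 = 2521 - 1882 = 639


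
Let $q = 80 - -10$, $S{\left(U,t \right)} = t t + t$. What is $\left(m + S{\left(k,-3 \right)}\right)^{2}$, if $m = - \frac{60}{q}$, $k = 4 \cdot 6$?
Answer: $\frac{256}{9} \approx 28.444$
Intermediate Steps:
$k = 24$
$S{\left(U,t \right)} = t + t^{2}$ ($S{\left(U,t \right)} = t^{2} + t = t + t^{2}$)
$q = 90$ ($q = 80 + 10 = 90$)
$m = - \frac{2}{3}$ ($m = - \frac{60}{90} = \left(-60\right) \frac{1}{90} = - \frac{2}{3} \approx -0.66667$)
$\left(m + S{\left(k,-3 \right)}\right)^{2} = \left(- \frac{2}{3} - 3 \left(1 - 3\right)\right)^{2} = \left(- \frac{2}{3} - -6\right)^{2} = \left(- \frac{2}{3} + 6\right)^{2} = \left(\frac{16}{3}\right)^{2} = \frac{256}{9}$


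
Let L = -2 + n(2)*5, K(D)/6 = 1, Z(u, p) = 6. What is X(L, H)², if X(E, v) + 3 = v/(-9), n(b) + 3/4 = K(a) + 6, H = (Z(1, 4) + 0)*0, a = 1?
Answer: 9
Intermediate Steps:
K(D) = 6 (K(D) = 6*1 = 6)
H = 0 (H = (6 + 0)*0 = 6*0 = 0)
n(b) = 45/4 (n(b) = -¾ + (6 + 6) = -¾ + 12 = 45/4)
L = 217/4 (L = -2 + (45/4)*5 = -2 + 225/4 = 217/4 ≈ 54.250)
X(E, v) = -3 - v/9 (X(E, v) = -3 + v/(-9) = -3 + v*(-⅑) = -3 - v/9)
X(L, H)² = (-3 - ⅑*0)² = (-3 + 0)² = (-3)² = 9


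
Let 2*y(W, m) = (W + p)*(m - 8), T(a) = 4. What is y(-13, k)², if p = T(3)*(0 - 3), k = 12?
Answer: 2500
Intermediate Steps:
p = -12 (p = 4*(0 - 3) = 4*(-3) = -12)
y(W, m) = (-12 + W)*(-8 + m)/2 (y(W, m) = ((W - 12)*(m - 8))/2 = ((-12 + W)*(-8 + m))/2 = (-12 + W)*(-8 + m)/2)
y(-13, k)² = (48 - 6*12 - 4*(-13) + (½)*(-13)*12)² = (48 - 72 + 52 - 78)² = (-50)² = 2500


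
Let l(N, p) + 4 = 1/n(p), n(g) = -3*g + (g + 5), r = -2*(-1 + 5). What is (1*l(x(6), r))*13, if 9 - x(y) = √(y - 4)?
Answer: -1079/21 ≈ -51.381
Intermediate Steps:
x(y) = 9 - √(-4 + y) (x(y) = 9 - √(y - 4) = 9 - √(-4 + y))
r = -8 (r = -2*4 = -8)
n(g) = 5 - 2*g (n(g) = -3*g + (5 + g) = 5 - 2*g)
l(N, p) = -4 + 1/(5 - 2*p)
(1*l(x(6), r))*13 = (1*((19 - 8*(-8))/(-5 + 2*(-8))))*13 = (1*((19 + 64)/(-5 - 16)))*13 = (1*(83/(-21)))*13 = (1*(-1/21*83))*13 = (1*(-83/21))*13 = -83/21*13 = -1079/21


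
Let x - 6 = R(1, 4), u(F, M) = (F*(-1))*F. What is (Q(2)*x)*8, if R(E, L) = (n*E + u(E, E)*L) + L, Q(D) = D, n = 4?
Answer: 160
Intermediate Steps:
u(F, M) = -F² (u(F, M) = (-F)*F = -F²)
R(E, L) = L + 4*E - L*E² (R(E, L) = (4*E + (-E²)*L) + L = (4*E - L*E²) + L = L + 4*E - L*E²)
x = 10 (x = 6 + (4 + 4*1 - 1*4*1²) = 6 + (4 + 4 - 1*4*1) = 6 + (4 + 4 - 4) = 6 + 4 = 10)
(Q(2)*x)*8 = (2*10)*8 = 20*8 = 160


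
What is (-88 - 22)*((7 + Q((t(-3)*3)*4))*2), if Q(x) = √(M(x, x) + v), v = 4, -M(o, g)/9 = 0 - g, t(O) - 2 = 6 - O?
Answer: -1540 - 440*√298 ≈ -9135.6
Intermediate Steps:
t(O) = 8 - O (t(O) = 2 + (6 - O) = 8 - O)
M(o, g) = 9*g (M(o, g) = -9*(0 - g) = -(-9)*g = 9*g)
Q(x) = √(4 + 9*x) (Q(x) = √(9*x + 4) = √(4 + 9*x))
(-88 - 22)*((7 + Q((t(-3)*3)*4))*2) = (-88 - 22)*((7 + √(4 + 9*(((8 - 1*(-3))*3)*4)))*2) = -110*(7 + √(4 + 9*(((8 + 3)*3)*4)))*2 = -110*(7 + √(4 + 9*((11*3)*4)))*2 = -110*(7 + √(4 + 9*(33*4)))*2 = -110*(7 + √(4 + 9*132))*2 = -110*(7 + √(4 + 1188))*2 = -110*(7 + √1192)*2 = -110*(7 + 2*√298)*2 = -110*(14 + 4*√298) = -1540 - 440*√298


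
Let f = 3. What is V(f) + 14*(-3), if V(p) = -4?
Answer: -46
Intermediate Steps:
V(f) + 14*(-3) = -4 + 14*(-3) = -4 - 42 = -46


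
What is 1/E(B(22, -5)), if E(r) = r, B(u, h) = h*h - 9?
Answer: 1/16 ≈ 0.062500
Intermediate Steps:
B(u, h) = -9 + h² (B(u, h) = h² - 9 = -9 + h²)
1/E(B(22, -5)) = 1/(-9 + (-5)²) = 1/(-9 + 25) = 1/16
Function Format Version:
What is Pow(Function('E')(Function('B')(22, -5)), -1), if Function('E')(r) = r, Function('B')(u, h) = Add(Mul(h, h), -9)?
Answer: Rational(1, 16) ≈ 0.062500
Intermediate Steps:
Function('B')(u, h) = Add(-9, Pow(h, 2)) (Function('B')(u, h) = Add(Pow(h, 2), -9) = Add(-9, Pow(h, 2)))
Pow(Function('E')(Function('B')(22, -5)), -1) = Pow(Add(-9, Pow(-5, 2)), -1) = Pow(Add(-9, 25), -1) = Pow(16, -1) = Rational(1, 16)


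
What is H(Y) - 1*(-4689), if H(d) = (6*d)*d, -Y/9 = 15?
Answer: 114039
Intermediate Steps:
Y = -135 (Y = -9*15 = -135)
H(d) = 6*d**2
H(Y) - 1*(-4689) = 6*(-135)**2 - 1*(-4689) = 6*18225 + 4689 = 109350 + 4689 = 114039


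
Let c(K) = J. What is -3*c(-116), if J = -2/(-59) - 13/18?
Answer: 731/354 ≈ 2.0650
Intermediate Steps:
J = -731/1062 (J = -2*(-1/59) - 13*1/18 = 2/59 - 13/18 = -731/1062 ≈ -0.68832)
c(K) = -731/1062
-3*c(-116) = -3*(-731/1062) = 731/354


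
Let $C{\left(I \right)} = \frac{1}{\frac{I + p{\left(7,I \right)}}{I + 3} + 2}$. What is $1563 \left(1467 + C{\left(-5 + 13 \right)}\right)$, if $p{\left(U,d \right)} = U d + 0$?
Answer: $\frac{197208399}{86} \approx 2.2931 \cdot 10^{6}$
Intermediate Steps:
$p{\left(U,d \right)} = U d$
$C{\left(I \right)} = \frac{1}{2 + \frac{8 I}{3 + I}}$ ($C{\left(I \right)} = \frac{1}{\frac{I + 7 I}{I + 3} + 2} = \frac{1}{\frac{8 I}{3 + I} + 2} = \frac{1}{2 + \frac{8 I}{3 + I}}$)
$1563 \left(1467 + C{\left(-5 + 13 \right)}\right) = 1563 \left(1467 + \frac{3 + \left(-5 + 13\right)}{2 \left(3 + 5 \left(-5 + 13\right)\right)}\right) = 1563 \left(1467 + \frac{3 + 8}{2 \left(3 + 5 \cdot 8\right)}\right) = 1563 \left(1467 + \frac{1}{2} \frac{1}{3 + 40} \cdot 11\right) = 1563 \left(1467 + \frac{1}{2} \cdot \frac{1}{43} \cdot 11\right) = 1563 \left(1467 + \frac{11}{86}\right) = 1563 \cdot \frac{126173}{86} = \frac{197208399}{86}$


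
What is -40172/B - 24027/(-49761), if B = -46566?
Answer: 6415309/4767841 ≈ 1.3455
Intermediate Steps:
-40172/B - 24027/(-49761) = -40172/(-46566) - 24027/(-49761) = -40172*(-1/46566) - 24027*(-1/49761) = 20086/23283 + 8009/16587 = 6415309/4767841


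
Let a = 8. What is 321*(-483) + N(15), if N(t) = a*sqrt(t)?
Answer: -155043 + 8*sqrt(15) ≈ -1.5501e+5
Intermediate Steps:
N(t) = 8*sqrt(t)
321*(-483) + N(15) = 321*(-483) + 8*sqrt(15) = -155043 + 8*sqrt(15)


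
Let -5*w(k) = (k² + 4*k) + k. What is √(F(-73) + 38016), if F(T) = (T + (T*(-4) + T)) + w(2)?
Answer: 2*√238495/5 ≈ 195.34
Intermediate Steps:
w(k) = -k - k²/5 (w(k) = -((k² + 4*k) + k)/5 = -(k² + 5*k)/5 = -k - k²/5)
F(T) = -14/5 - 2*T (F(T) = (T + (T*(-4) + T)) - ⅕*2*(5 + 2) = (T + (-4*T + T)) - ⅕*2*7 = (T - 3*T) - 14/5 = -2*T - 14/5 = -14/5 - 2*T)
√(F(-73) + 38016) = √((-14/5 - 2*(-73)) + 38016) = √((-14/5 + 146) + 38016) = √(716/5 + 38016) = √(190796/5) = 2*√238495/5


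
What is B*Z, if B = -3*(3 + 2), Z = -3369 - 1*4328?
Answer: 115455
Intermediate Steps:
Z = -7697 (Z = -3369 - 4328 = -7697)
B = -15 (B = -3*5 = -15)
B*Z = -15*(-7697) = 115455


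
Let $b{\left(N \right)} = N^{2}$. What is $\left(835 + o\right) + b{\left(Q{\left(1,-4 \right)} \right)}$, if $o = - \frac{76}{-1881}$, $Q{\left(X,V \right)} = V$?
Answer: $\frac{84253}{99} \approx 851.04$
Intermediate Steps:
$o = \frac{4}{99}$ ($o = \left(-76\right) \left(- \frac{1}{1881}\right) = \frac{4}{99} \approx 0.040404$)
$\left(835 + o\right) + b{\left(Q{\left(1,-4 \right)} \right)} = \left(835 + \frac{4}{99}\right) + \left(-4\right)^{2} = \frac{82669}{99} + 16 = \frac{84253}{99}$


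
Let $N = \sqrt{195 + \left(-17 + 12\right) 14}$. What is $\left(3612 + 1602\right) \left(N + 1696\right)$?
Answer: $8842944 + 26070 \sqrt{5} \approx 8.9012 \cdot 10^{6}$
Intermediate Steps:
$N = 5 \sqrt{5}$ ($N = \sqrt{195 - 70} = \sqrt{125} = 5 \sqrt{5} \approx 11.18$)
$\left(3612 + 1602\right) \left(N + 1696\right) = \left(3612 + 1602\right) \left(5 \sqrt{5} + 1696\right) = 5214 \left(1696 + 5 \sqrt{5}\right) = 8842944 + 26070 \sqrt{5}$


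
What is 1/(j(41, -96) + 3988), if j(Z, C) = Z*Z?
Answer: 1/5669 ≈ 0.00017640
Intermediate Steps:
j(Z, C) = Z**2
1/(j(41, -96) + 3988) = 1/(41**2 + 3988) = 1/(1681 + 3988) = 1/5669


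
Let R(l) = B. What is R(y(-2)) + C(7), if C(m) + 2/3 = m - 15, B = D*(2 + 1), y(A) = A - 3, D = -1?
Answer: -35/3 ≈ -11.667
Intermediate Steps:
y(A) = -3 + A
B = -3 (B = -(2 + 1) = -1*3 = -3)
C(m) = -47/3 + m (C(m) = -2/3 + (m - 15) = -2/3 + (-15 + m) = -47/3 + m)
R(l) = -3
R(y(-2)) + C(7) = -3 + (-47/3 + 7) = -3 - 26/3 = -35/3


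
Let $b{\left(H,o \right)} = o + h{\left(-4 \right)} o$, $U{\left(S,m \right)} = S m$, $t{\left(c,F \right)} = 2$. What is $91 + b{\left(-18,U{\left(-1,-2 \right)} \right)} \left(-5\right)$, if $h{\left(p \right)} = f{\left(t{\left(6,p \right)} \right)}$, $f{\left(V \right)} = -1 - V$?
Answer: $111$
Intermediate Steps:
$h{\left(p \right)} = -3$ ($h{\left(p \right)} = -1 - 2 = -3$)
$b{\left(H,o \right)} = - 2 o$ ($b{\left(H,o \right)} = o - 3 o = - 2 o$)
$91 + b{\left(-18,U{\left(-1,-2 \right)} \right)} \left(-5\right) = 91 + - 2 \left(\left(-1\right) \left(-2\right)\right) \left(-5\right) = 91 + \left(-2\right) 2 \left(-5\right) = 91 - -20 = 91 + 20 = 111$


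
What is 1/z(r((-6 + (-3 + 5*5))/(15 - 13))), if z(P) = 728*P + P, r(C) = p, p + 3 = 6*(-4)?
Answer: -1/19683 ≈ -5.0805e-5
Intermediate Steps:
p = -27 (p = -3 + 6*(-4) = -3 - 24 = -27)
r(C) = -27
z(P) = 729*P
1/z(r((-6 + (-3 + 5*5))/(15 - 13))) = 1/(729*(-27)) = 1/(-19683) = -1/19683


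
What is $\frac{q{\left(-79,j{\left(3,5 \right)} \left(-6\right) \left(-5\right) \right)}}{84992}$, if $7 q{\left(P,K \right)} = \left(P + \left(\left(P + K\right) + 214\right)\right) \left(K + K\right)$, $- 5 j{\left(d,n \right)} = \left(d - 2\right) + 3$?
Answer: $- \frac{3}{1162} \approx -0.0025818$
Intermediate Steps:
$j{\left(d,n \right)} = - \frac{1}{5} - \frac{d}{5}$ ($j{\left(d,n \right)} = - \frac{\left(d - 2\right) + 3}{5} = - \frac{\left(-2 + d\right) + 3}{5} = - \frac{1 + d}{5} = - \frac{1}{5} - \frac{d}{5}$)
$q{\left(P,K \right)} = \frac{2 K \left(214 + K + 2 P\right)}{7}$ ($q{\left(P,K \right)} = \frac{\left(P + \left(\left(P + K\right) + 214\right)\right) \left(K + K\right)}{7} = \frac{\left(P + \left(\left(K + P\right) + 214\right)\right) 2 K}{7} = \frac{\left(P + \left(214 + K + P\right)\right) 2 K}{7} = \frac{\left(214 + K + 2 P\right) 2 K}{7} = \frac{2 K \left(214 + K + 2 P\right)}{7}$)
$\frac{q{\left(-79,j{\left(3,5 \right)} \left(-6\right) \left(-5\right) \right)}}{84992} = \frac{\frac{2}{7} \left(- \frac{1}{5} - \frac{3}{5}\right) \left(-6\right) \left(-5\right) \left(214 + \left(- \frac{1}{5} - \frac{3}{5}\right) \left(-6\right) \left(-5\right) + 2 \left(-79\right)\right)}{84992} = \frac{2 \left(- \frac{1}{5} - \frac{3}{5}\right) \left(-6\right) \left(-5\right) \left(214 + \left(- \frac{1}{5} - \frac{3}{5}\right) \left(-6\right) \left(-5\right) - 158\right)}{7} \cdot \frac{1}{84992} = \frac{2 \left(- \frac{4}{5}\right) \left(-6\right) \left(-5\right) \left(214 + \left(- \frac{4}{5}\right) \left(-6\right) \left(-5\right) - 158\right)}{7} \cdot \frac{1}{84992} = \frac{2 \cdot \frac{24}{5} \left(-5\right) \left(214 + \frac{24}{5} \left(-5\right) - 158\right)}{7} \cdot \frac{1}{84992} = \frac{2}{7} \left(-24\right) \left(214 - 24 - 158\right) \frac{1}{84992} = \frac{2}{7} \left(-24\right) 32 \cdot \frac{1}{84992} = \left(- \frac{1536}{7}\right) \frac{1}{84992} = - \frac{3}{1162}$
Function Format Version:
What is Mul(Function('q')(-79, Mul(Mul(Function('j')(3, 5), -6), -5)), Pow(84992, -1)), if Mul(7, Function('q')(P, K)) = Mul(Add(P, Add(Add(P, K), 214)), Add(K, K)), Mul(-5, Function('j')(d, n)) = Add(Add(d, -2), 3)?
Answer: Rational(-3, 1162) ≈ -0.0025818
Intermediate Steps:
Function('j')(d, n) = Add(Rational(-1, 5), Mul(Rational(-1, 5), d)) (Function('j')(d, n) = Mul(Rational(-1, 5), Add(Add(d, -2), 3)) = Mul(Rational(-1, 5), Add(Add(-2, d), 3)) = Mul(Rational(-1, 5), Add(1, d)) = Add(Rational(-1, 5), Mul(Rational(-1, 5), d)))
Function('q')(P, K) = Mul(Rational(2, 7), K, Add(214, K, Mul(2, P))) (Function('q')(P, K) = Mul(Rational(1, 7), Mul(Add(P, Add(Add(P, K), 214)), Add(K, K))) = Mul(Rational(1, 7), Mul(Add(P, Add(Add(K, P), 214)), Mul(2, K))) = Mul(Rational(1, 7), Mul(Add(P, Add(214, K, P)), Mul(2, K))) = Mul(Rational(1, 7), Mul(Add(214, K, Mul(2, P)), Mul(2, K))) = Mul(Rational(1, 7), Mul(2, K, Add(214, K, Mul(2, P)))) = Mul(Rational(2, 7), K, Add(214, K, Mul(2, P))))
Mul(Function('q')(-79, Mul(Mul(Function('j')(3, 5), -6), -5)), Pow(84992, -1)) = Mul(Mul(Rational(2, 7), Mul(Mul(Add(Rational(-1, 5), Mul(Rational(-1, 5), 3)), -6), -5), Add(214, Mul(Mul(Add(Rational(-1, 5), Mul(Rational(-1, 5), 3)), -6), -5), Mul(2, -79))), Pow(84992, -1)) = Mul(Mul(Rational(2, 7), Mul(Mul(Add(Rational(-1, 5), Rational(-3, 5)), -6), -5), Add(214, Mul(Mul(Add(Rational(-1, 5), Rational(-3, 5)), -6), -5), -158)), Rational(1, 84992)) = Mul(Mul(Rational(2, 7), Mul(Mul(Rational(-4, 5), -6), -5), Add(214, Mul(Mul(Rational(-4, 5), -6), -5), -158)), Rational(1, 84992)) = Mul(Mul(Rational(2, 7), Mul(Rational(24, 5), -5), Add(214, Mul(Rational(24, 5), -5), -158)), Rational(1, 84992)) = Mul(Mul(Rational(2, 7), -24, Add(214, -24, -158)), Rational(1, 84992)) = Mul(Mul(Rational(2, 7), -24, 32), Rational(1, 84992)) = Mul(Rational(-1536, 7), Rational(1, 84992)) = Rational(-3, 1162)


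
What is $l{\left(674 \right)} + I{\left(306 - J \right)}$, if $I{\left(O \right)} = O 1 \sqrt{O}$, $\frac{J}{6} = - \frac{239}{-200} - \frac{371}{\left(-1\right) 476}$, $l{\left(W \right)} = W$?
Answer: $674 + \frac{500061 \sqrt{8501037}}{289000} \approx 5719.0$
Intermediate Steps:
$J = \frac{20139}{1700}$ ($J = 6 \left(- \frac{239}{-200} - \frac{371}{\left(-1\right) 476}\right) = 6 \left(\left(-239\right) \left(- \frac{1}{200}\right) - \frac{371}{-476}\right) = 6 \left(\frac{239}{200} - - \frac{53}{68}\right) = 6 \left(\frac{239}{200} + \frac{53}{68}\right) = 6 \cdot \frac{6713}{3400} = \frac{20139}{1700} \approx 11.846$)
$I{\left(O \right)} = O^{\frac{3}{2}}$ ($I{\left(O \right)} = O \sqrt{O} = O^{\frac{3}{2}}$)
$l{\left(674 \right)} + I{\left(306 - J \right)} = 674 + \left(306 - \frac{20139}{1700}\right)^{\frac{3}{2}} = 674 + \left(\frac{500061}{1700}\right)^{\frac{3}{2}} = 674 + \frac{500061 \sqrt{8501037}}{289000}$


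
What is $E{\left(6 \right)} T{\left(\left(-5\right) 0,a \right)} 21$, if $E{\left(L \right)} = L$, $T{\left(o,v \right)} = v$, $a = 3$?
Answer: $378$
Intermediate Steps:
$E{\left(6 \right)} T{\left(\left(-5\right) 0,a \right)} 21 = 6 \cdot 3 \cdot 21 = 18 \cdot 21 = 378$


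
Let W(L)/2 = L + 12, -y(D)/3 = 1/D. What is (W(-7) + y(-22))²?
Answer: 49729/484 ≈ 102.75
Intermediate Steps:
y(D) = -3/D
W(L) = 24 + 2*L (W(L) = 2*(L + 12) = 2*(12 + L) = 24 + 2*L)
(W(-7) + y(-22))² = ((24 + 2*(-7)) - 3/(-22))² = ((24 - 14) - 3*(-1/22))² = (10 + 3/22)² = (223/22)² = 49729/484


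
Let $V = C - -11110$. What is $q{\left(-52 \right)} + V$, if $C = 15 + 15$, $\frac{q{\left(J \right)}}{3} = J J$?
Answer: $19252$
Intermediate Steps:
$q{\left(J \right)} = 3 J^{2}$ ($q{\left(J \right)} = 3 J J = 3 J^{2}$)
$C = 30$
$V = 11140$ ($V = 30 - -11110 = 30 + 11110 = 11140$)
$q{\left(-52 \right)} + V = 3 \left(-52\right)^{2} + 11140 = 3 \cdot 2704 + 11140 = 8112 + 11140 = 19252$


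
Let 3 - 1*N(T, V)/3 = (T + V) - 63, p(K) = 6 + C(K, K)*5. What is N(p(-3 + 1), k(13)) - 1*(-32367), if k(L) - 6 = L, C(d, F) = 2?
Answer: 32460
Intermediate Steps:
p(K) = 16 (p(K) = 6 + 2*5 = 6 + 10 = 16)
k(L) = 6 + L
N(T, V) = 198 - 3*T - 3*V (N(T, V) = 9 - 3*((T + V) - 63) = 9 - 3*(-63 + T + V) = 9 + (189 - 3*T - 3*V) = 198 - 3*T - 3*V)
N(p(-3 + 1), k(13)) - 1*(-32367) = (198 - 3*16 - 3*(6 + 13)) - 1*(-32367) = (198 - 48 - 3*19) + 32367 = (198 - 48 - 57) + 32367 = 93 + 32367 = 32460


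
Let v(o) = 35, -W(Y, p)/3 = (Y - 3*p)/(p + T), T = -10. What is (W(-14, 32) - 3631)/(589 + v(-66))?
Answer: -226/39 ≈ -5.7949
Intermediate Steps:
W(Y, p) = -3*(Y - 3*p)/(-10 + p) (W(Y, p) = -3*(Y - 3*p)/(p - 10) = -3*(Y - 3*p)/(-10 + p))
(W(-14, 32) - 3631)/(589 + v(-66)) = (3*(-1*(-14) + 3*32)/(-10 + 32) - 3631)/(589 + 35) = (3*(14 + 96)/22 - 3631)/624 = (3*(1/22)*110 - 3631)*(1/624) = (15 - 3631)*(1/624) = -3616*1/624 = -226/39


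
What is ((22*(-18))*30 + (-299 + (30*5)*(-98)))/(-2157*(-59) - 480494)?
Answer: 26879/353231 ≈ 0.076095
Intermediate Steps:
((22*(-18))*30 + (-299 + (30*5)*(-98)))/(-2157*(-59) - 480494) = (-396*30 + (-299 + 150*(-98)))/(127263 - 480494) = (-11880 + (-299 - 14700))/(-353231) = (-11880 - 14999)*(-1/353231) = -26879*(-1/353231) = 26879/353231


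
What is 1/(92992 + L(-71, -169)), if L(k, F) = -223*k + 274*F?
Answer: 1/62519 ≈ 1.5995e-5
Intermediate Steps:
1/(92992 + L(-71, -169)) = 1/(92992 + (-223*(-71) + 274*(-169))) = 1/(92992 + (15833 - 46306)) = 1/(92992 - 30473) = 1/62519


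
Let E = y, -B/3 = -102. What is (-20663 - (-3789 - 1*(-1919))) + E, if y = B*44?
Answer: -5329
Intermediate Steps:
B = 306 (B = -3*(-102) = 306)
y = 13464 (y = 306*44 = 13464)
E = 13464
(-20663 - (-3789 - 1*(-1919))) + E = (-20663 - (-3789 - 1*(-1919))) + 13464 = (-20663 - (-3789 + 1919)) + 13464 = (-20663 - 1*(-1870)) + 13464 = (-20663 + 1870) + 13464 = -18793 + 13464 = -5329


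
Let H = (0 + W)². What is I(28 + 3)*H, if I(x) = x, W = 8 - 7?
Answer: 31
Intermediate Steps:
W = 1
H = 1 (H = (0 + 1)² = 1² = 1)
I(28 + 3)*H = (28 + 3)*1 = 31*1 = 31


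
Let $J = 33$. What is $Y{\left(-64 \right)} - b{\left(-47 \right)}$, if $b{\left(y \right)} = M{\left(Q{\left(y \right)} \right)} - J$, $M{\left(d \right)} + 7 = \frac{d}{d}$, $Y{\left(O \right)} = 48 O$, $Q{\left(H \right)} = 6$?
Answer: $-3033$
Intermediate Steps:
$M{\left(d \right)} = -6$ ($M{\left(d \right)} = -7 + \frac{d}{d} = -7 + 1 = -6$)
$b{\left(y \right)} = -39$ ($b{\left(y \right)} = -6 - 33 = -39$)
$Y{\left(-64 \right)} - b{\left(-47 \right)} = 48 \left(-64\right) - -39 = -3072 + 39 = -3033$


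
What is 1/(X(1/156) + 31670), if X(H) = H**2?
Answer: 24336/770721121 ≈ 3.1576e-5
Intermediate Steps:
1/(X(1/156) + 31670) = 1/((1/156)**2 + 31670) = 1/(1/24336 + 31670) = 1/(770721121/24336) = 24336/770721121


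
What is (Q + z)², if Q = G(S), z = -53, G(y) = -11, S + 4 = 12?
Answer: 4096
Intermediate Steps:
S = 8 (S = -4 + 12 = 8)
Q = -11
(Q + z)² = (-11 - 53)² = (-64)² = 4096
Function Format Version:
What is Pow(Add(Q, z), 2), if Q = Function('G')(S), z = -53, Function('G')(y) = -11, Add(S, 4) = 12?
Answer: 4096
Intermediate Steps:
S = 8 (S = Add(-4, 12) = 8)
Q = -11
Pow(Add(Q, z), 2) = Pow(Add(-11, -53), 2) = Pow(-64, 2) = 4096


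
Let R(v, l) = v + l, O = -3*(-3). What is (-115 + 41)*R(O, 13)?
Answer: -1628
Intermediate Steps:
O = 9
R(v, l) = l + v
(-115 + 41)*R(O, 13) = (-115 + 41)*(13 + 9) = -74*22 = -1628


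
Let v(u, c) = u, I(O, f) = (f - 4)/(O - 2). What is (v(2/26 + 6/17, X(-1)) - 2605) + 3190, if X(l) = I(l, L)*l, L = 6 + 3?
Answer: 129380/221 ≈ 585.43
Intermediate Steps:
L = 9
I(O, f) = (-4 + f)/(-2 + O)
X(l) = 5*l/(-2 + l) (X(l) = ((-4 + 9)/(-2 + l))*l = (5/(-2 + l))*l = 5*l/(-2 + l))
(v(2/26 + 6/17, X(-1)) - 2605) + 3190 = ((2/26 + 6/17) - 2605) + 3190 = ((2*(1/26) + 6*(1/17)) - 2605) + 3190 = ((1/13 + 6/17) - 2605) + 3190 = (95/221 - 2605) + 3190 = -575610/221 + 3190 = 129380/221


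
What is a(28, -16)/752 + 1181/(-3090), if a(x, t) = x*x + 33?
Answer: 818209/1161840 ≈ 0.70424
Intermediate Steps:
a(x, t) = 33 + x**2 (a(x, t) = x**2 + 33 = 33 + x**2)
a(28, -16)/752 + 1181/(-3090) = (33 + 28**2)/752 + 1181/(-3090) = (33 + 784)*(1/752) + 1181*(-1/3090) = 817*(1/752) - 1181/3090 = 817/752 - 1181/3090 = 818209/1161840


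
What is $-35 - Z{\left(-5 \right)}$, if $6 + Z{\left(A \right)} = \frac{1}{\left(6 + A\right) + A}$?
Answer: $- \frac{115}{4} \approx -28.75$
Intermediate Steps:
$Z{\left(A \right)} = -6 + \frac{1}{6 + 2 A}$ ($Z{\left(A \right)} = -6 + \frac{1}{\left(6 + A\right) + A} = -6 + \frac{1}{6 + 2 A}$)
$-35 - Z{\left(-5 \right)} = -35 - \frac{-35 - -60}{2 \left(3 - 5\right)} = -35 - \frac{-35 + 60}{2 \left(-2\right)} = -35 - \frac{1}{2} \left(- \frac{1}{2}\right) 25 = -35 - - \frac{25}{4} = -35 + \frac{25}{4} = - \frac{115}{4}$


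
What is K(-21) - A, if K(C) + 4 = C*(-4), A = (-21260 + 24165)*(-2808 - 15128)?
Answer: 52104160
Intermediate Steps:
A = -52104080 (A = 2905*(-17936) = -52104080)
K(C) = -4 - 4*C (K(C) = -4 + C*(-4) = -4 - 4*C)
K(-21) - A = (-4 - 4*(-21)) - 1*(-52104080) = (-4 + 84) + 52104080 = 80 + 52104080 = 52104160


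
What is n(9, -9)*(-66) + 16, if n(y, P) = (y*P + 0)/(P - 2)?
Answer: -470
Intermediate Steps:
n(y, P) = P*y/(-2 + P) (n(y, P) = (P*y + 0)/(-2 + P) = (P*y)/(-2 + P) = P*y/(-2 + P))
n(9, -9)*(-66) + 16 = -9*9/(-2 - 9)*(-66) + 16 = -9*9/(-11)*(-66) + 16 = -9*9*(-1/11)*(-66) + 16 = (81/11)*(-66) + 16 = -486 + 16 = -470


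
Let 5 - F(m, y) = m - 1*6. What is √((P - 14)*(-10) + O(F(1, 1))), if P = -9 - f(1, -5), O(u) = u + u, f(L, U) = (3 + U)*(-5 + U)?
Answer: 15*√2 ≈ 21.213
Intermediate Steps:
F(m, y) = 11 - m (F(m, y) = 5 - (m - 1*6) = 5 - (m - 6) = 5 - (-6 + m) = 5 + (6 - m) = 11 - m)
f(L, U) = (-5 + U)*(3 + U)
O(u) = 2*u
P = -29 (P = -9 - (-15 + (-5)² - 2*(-5)) = -9 - (-15 + 25 + 10) = -9 - 1*20 = -9 - 20 = -29)
√((P - 14)*(-10) + O(F(1, 1))) = √((-29 - 14)*(-10) + 2*(11 - 1*1)) = √(-43*(-10) + 2*(11 - 1)) = √(430 + 2*10) = √(430 + 20) = √450 = 15*√2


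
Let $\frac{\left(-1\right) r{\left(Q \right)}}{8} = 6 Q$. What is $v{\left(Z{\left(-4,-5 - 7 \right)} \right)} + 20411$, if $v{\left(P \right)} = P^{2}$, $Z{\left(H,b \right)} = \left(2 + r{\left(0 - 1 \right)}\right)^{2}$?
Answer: $6270411$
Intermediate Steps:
$r{\left(Q \right)} = - 48 Q$ ($r{\left(Q \right)} = - 8 \cdot 6 Q = - 48 Q$)
$Z{\left(H,b \right)} = 2500$ ($Z{\left(H,b \right)} = \left(2 - 48 \left(0 - 1\right)\right)^{2} = \left(2 - -48\right)^{2} = \left(2 + 48\right)^{2} = 50^{2} = 2500$)
$v{\left(Z{\left(-4,-5 - 7 \right)} \right)} + 20411 = 2500^{2} + 20411 = 6250000 + 20411 = 6270411$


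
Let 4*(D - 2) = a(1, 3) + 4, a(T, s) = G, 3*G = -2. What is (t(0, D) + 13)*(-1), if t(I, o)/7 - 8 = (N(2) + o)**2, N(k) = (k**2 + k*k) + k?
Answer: -43987/36 ≈ -1221.9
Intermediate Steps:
G = -2/3 (G = (1/3)*(-2) = -2/3 ≈ -0.66667)
a(T, s) = -2/3
N(k) = k + 2*k**2 (N(k) = (k**2 + k**2) + k = 2*k**2 + k = k + 2*k**2)
D = 17/6 (D = 2 + (-2/3 + 4)/4 = 2 + (1/4)*(10/3) = 2 + 5/6 = 17/6 ≈ 2.8333)
t(I, o) = 56 + 7*(10 + o)**2 (t(I, o) = 56 + 7*(2*(1 + 2*2) + o)**2 = 56 + 7*(2*(1 + 4) + o)**2 = 56 + 7*(2*5 + o)**2 = 56 + 7*(10 + o)**2)
(t(0, D) + 13)*(-1) = ((56 + 7*(10 + 17/6)**2) + 13)*(-1) = ((56 + 7*(77/6)**2) + 13)*(-1) = ((56 + 7*(5929/36)) + 13)*(-1) = ((56 + 41503/36) + 13)*(-1) = (43519/36 + 13)*(-1) = (43987/36)*(-1) = -43987/36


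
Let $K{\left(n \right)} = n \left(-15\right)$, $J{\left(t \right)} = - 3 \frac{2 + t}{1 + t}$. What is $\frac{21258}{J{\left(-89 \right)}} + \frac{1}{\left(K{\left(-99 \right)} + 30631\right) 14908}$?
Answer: $- \frac{99518403136739}{13884774512} \approx -7167.4$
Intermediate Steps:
$J{\left(t \right)} = - \frac{3 \left(2 + t\right)}{1 + t}$ ($J{\left(t \right)} = - 3 \frac{2 + t}{1 + t} = - \frac{3 \left(2 + t\right)}{1 + t}$)
$K{\left(n \right)} = - 15 n$
$\frac{21258}{J{\left(-89 \right)}} + \frac{1}{\left(K{\left(-99 \right)} + 30631\right) 14908} = \frac{21258}{3 \frac{1}{1 - 89} \left(-2 - -89\right)} + \frac{1}{\left(\left(-15\right) \left(-99\right) + 30631\right) 14908} = \frac{21258}{3 \frac{1}{-88} \left(-2 + 89\right)} + \frac{1}{1485 + 30631} \cdot \frac{1}{14908} = \frac{21258}{3 \left(- \frac{1}{88}\right) 87} + \frac{1}{32116} \cdot \frac{1}{14908} = \frac{21258}{- \frac{261}{88}} + \frac{1}{32116} \cdot \frac{1}{14908} = 21258 \left(- \frac{88}{261}\right) + \frac{1}{478785328} = - \frac{207856}{29} + \frac{1}{478785328} = - \frac{99518403136739}{13884774512}$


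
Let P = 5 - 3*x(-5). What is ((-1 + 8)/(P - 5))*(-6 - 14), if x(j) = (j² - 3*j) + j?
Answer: 4/3 ≈ 1.3333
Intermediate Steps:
x(j) = j² - 2*j
P = -100 (P = 5 - (-15)*(-2 - 5) = 5 - (-15)*(-7) = 5 - 3*35 = 5 - 105 = -100)
((-1 + 8)/(P - 5))*(-6 - 14) = ((-1 + 8)/(-100 - 5))*(-6 - 14) = (7/(-105))*(-20) = (7*(-1/105))*(-20) = -1/15*(-20) = 4/3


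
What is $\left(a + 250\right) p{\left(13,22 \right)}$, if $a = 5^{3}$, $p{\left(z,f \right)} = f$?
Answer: $8250$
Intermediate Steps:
$a = 125$
$\left(a + 250\right) p{\left(13,22 \right)} = \left(125 + 250\right) 22 = 375 \cdot 22 = 8250$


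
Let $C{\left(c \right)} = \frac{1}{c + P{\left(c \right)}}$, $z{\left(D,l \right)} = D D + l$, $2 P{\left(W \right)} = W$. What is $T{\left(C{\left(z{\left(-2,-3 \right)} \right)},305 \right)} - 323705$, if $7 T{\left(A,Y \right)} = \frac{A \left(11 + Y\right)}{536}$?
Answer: $- \frac{455452856}{1407} \approx -3.2371 \cdot 10^{5}$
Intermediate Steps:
$P{\left(W \right)} = \frac{W}{2}$
$z{\left(D,l \right)} = l + D^{2}$ ($z{\left(D,l \right)} = D^{2} + l = l + D^{2}$)
$C{\left(c \right)} = \frac{2}{3 c}$ ($C{\left(c \right)} = \frac{1}{c + \frac{c}{2}} = \frac{1}{\frac{3}{2} c} = \frac{2}{3 c}$)
$T{\left(A,Y \right)} = \frac{A \left(11 + Y\right)}{3752}$ ($T{\left(A,Y \right)} = \frac{A \left(11 + Y\right) \frac{1}{536}}{7} = \frac{\frac{1}{536} A \left(11 + Y\right)}{7} = \frac{A \left(11 + Y\right)}{3752}$)
$T{\left(C{\left(z{\left(-2,-3 \right)} \right)},305 \right)} - 323705 = \frac{\frac{2}{3 \left(-3 + \left(-2\right)^{2}\right)} \left(11 + 305\right)}{3752} - 323705 = \frac{1}{3752} \frac{2}{3 \left(-3 + 4\right)} 316 - 323705 = \frac{1}{3752} \frac{2}{3 \cdot 1} \cdot 316 - 323705 = \frac{1}{3752} \cdot \frac{2}{3} \cdot 1 \cdot 316 - 323705 = \frac{1}{3752} \cdot \frac{2}{3} \cdot 316 - 323705 = \frac{79}{1407} - 323705 = - \frac{455452856}{1407}$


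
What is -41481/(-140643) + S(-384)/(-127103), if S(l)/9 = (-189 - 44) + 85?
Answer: 606632891/1986238581 ≈ 0.30542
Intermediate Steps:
S(l) = -1332 (S(l) = 9*((-189 - 44) + 85) = 9*(-233 + 85) = 9*(-148) = -1332)
-41481/(-140643) + S(-384)/(-127103) = -41481/(-140643) - 1332/(-127103) = -41481*(-1/140643) - 1332*(-1/127103) = 4609/15627 + 1332/127103 = 606632891/1986238581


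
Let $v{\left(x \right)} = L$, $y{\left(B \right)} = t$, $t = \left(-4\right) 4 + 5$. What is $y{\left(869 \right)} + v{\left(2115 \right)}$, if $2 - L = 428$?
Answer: $-437$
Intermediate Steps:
$L = -426$ ($L = 2 - 428 = -426$)
$t = -11$ ($t = -16 + 5 = -11$)
$y{\left(B \right)} = -11$
$v{\left(x \right)} = -426$
$y{\left(869 \right)} + v{\left(2115 \right)} = -11 - 426 = -437$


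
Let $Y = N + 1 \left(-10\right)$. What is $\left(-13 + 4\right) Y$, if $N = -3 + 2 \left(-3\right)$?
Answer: $171$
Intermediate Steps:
$N = -9$ ($N = -3 - 6 = -9$)
$Y = -19$ ($Y = -9 + 1 \left(-10\right) = -9 - 10 = -19$)
$\left(-13 + 4\right) Y = \left(-13 + 4\right) \left(-19\right) = \left(-9\right) \left(-19\right) = 171$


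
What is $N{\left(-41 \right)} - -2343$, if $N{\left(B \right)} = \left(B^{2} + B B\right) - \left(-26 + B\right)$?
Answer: $5772$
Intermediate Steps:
$N{\left(B \right)} = 26 - B + 2 B^{2}$ ($N{\left(B \right)} = \left(B^{2} + B^{2}\right) - \left(-26 + B\right) = 2 B^{2} - \left(-26 + B\right) = 26 - B + 2 B^{2}$)
$N{\left(-41 \right)} - -2343 = \left(26 - -41 + 2 \left(-41\right)^{2}\right) - -2343 = \left(26 + 41 + 2 \cdot 1681\right) + 2343 = \left(26 + 41 + 3362\right) + 2343 = 3429 + 2343 = 5772$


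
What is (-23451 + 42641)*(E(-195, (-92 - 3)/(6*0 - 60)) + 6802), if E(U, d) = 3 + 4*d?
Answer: 392128460/3 ≈ 1.3071e+8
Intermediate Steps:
(-23451 + 42641)*(E(-195, (-92 - 3)/(6*0 - 60)) + 6802) = (-23451 + 42641)*((3 + 4*((-92 - 3)/(6*0 - 60))) + 6802) = 19190*((3 + 4*(-95/(0 - 60))) + 6802) = 19190*((3 + 4*(-95/(-60))) + 6802) = 19190*((3 + 4*(-95*(-1/60))) + 6802) = 19190*((3 + 4*(19/12)) + 6802) = 19190*((3 + 19/3) + 6802) = 19190*(28/3 + 6802) = 19190*(20434/3) = 392128460/3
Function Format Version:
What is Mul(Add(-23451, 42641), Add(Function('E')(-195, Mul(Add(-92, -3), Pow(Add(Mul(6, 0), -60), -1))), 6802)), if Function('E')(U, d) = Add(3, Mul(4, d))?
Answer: Rational(392128460, 3) ≈ 1.3071e+8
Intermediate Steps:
Mul(Add(-23451, 42641), Add(Function('E')(-195, Mul(Add(-92, -3), Pow(Add(Mul(6, 0), -60), -1))), 6802)) = Mul(Add(-23451, 42641), Add(Add(3, Mul(4, Mul(Add(-92, -3), Pow(Add(Mul(6, 0), -60), -1)))), 6802)) = Mul(19190, Add(Add(3, Mul(4, Mul(-95, Pow(Add(0, -60), -1)))), 6802)) = Mul(19190, Add(Add(3, Mul(4, Mul(-95, Pow(-60, -1)))), 6802)) = Mul(19190, Add(Add(3, Mul(4, Mul(-95, Rational(-1, 60)))), 6802)) = Mul(19190, Add(Add(3, Mul(4, Rational(19, 12))), 6802)) = Mul(19190, Add(Add(3, Rational(19, 3)), 6802)) = Mul(19190, Add(Rational(28, 3), 6802)) = Mul(19190, Rational(20434, 3)) = Rational(392128460, 3)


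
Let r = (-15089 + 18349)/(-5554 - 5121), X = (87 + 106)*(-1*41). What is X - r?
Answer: -16893603/2135 ≈ -7912.7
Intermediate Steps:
X = -7913 (X = 193*(-41) = -7913)
r = -652/2135 (r = 3260/(-10675) = 3260*(-1/10675) = -652/2135 ≈ -0.30539)
X - r = -7913 - 1*(-652/2135) = -7913 + 652/2135 = -16893603/2135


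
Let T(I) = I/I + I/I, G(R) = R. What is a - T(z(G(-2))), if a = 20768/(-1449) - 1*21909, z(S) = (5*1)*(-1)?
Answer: -31769807/1449 ≈ -21925.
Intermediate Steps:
z(S) = -5 (z(S) = 5*(-1) = -5)
T(I) = 2 (T(I) = 1 + 1 = 2)
a = -31766909/1449 (a = 20768*(-1/1449) - 21909 = -20768/1449 - 21909 = -31766909/1449 ≈ -21923.)
a - T(z(G(-2))) = -31766909/1449 - 1*2 = -31766909/1449 - 2 = -31769807/1449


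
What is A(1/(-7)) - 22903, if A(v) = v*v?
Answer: -1122246/49 ≈ -22903.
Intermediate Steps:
A(v) = v²
A(1/(-7)) - 22903 = (1/(-7))² - 22903 = (-⅐)² - 22903 = 1/49 - 22903 = -1122246/49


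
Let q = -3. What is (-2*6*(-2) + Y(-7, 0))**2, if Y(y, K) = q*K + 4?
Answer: 784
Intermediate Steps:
Y(y, K) = 4 - 3*K (Y(y, K) = -3*K + 4 = 4 - 3*K)
(-2*6*(-2) + Y(-7, 0))**2 = (-2*6*(-2) + (4 - 3*0))**2 = (-12*(-2) + (4 + 0))**2 = (24 + 4)**2 = 28**2 = 784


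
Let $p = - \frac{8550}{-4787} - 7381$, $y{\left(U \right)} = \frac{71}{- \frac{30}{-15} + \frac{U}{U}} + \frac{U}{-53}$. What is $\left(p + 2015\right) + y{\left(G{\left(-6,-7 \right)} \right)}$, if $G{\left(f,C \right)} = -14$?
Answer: $- \frac{4064665693}{761133} \approx -5340.3$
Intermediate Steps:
$y{\left(U \right)} = \frac{71}{3} - \frac{U}{53}$ ($y{\left(U \right)} = \frac{71}{\left(-30\right) \left(- \frac{1}{15}\right) + 1} + U \left(- \frac{1}{53}\right) = \frac{71}{2 + 1} - \frac{U}{53} = \frac{71}{3} - \frac{U}{53}$)
$p = - \frac{35324297}{4787}$ ($p = \left(-8550\right) \left(- \frac{1}{4787}\right) - 7381 = \frac{8550}{4787} - 7381 = - \frac{35324297}{4787} \approx -7379.2$)
$\left(p + 2015\right) + y{\left(G{\left(-6,-7 \right)} \right)} = \left(- \frac{35324297}{4787} + 2015\right) + \left(\frac{71}{3} - - \frac{14}{53}\right) = - \frac{25678492}{4787} + \left(\frac{71}{3} + \frac{14}{53}\right) = - \frac{25678492}{4787} + \frac{3805}{159} = - \frac{4064665693}{761133}$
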